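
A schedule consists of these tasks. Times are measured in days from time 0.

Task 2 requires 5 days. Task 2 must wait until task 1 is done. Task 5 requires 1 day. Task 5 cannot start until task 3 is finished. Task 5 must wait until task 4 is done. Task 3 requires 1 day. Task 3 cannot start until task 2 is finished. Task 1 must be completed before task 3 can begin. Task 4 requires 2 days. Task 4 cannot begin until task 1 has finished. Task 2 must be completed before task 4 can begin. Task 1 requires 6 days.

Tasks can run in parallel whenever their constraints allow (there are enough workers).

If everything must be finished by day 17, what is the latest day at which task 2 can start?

Task 5 has no dependents, so it just needs to finish by day 17. Starting by 17 − 1 = day 16 achieves that.
Task 3 feeds into task 5 (must start by day 16); so task 3 must finish by day 16 and therefore start by day 15.
Task 4 has to be done before task 5 (must start by day 16). That means finishing by day 16, i.e. starting by 16 − 2 = day 14.
Task 2 must finish in time for task 3 (must start by day 15); task 4 (must start by day 14). The tightest is day 14, so task 2 must start by 14 − 5 = day 9.

9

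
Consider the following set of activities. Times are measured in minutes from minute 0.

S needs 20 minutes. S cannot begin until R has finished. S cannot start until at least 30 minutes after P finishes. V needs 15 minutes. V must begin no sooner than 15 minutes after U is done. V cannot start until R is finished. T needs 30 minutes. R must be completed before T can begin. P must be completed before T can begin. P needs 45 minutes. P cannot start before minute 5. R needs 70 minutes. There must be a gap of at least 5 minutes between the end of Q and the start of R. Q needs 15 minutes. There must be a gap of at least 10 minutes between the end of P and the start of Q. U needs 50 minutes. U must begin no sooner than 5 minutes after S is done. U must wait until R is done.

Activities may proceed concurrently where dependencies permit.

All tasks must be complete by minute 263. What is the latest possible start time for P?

To finish by minute 263, V (duration 15) must start no later than minute 248.
Since V (must start by minute 248, minus 15-minute gap → minute 233) depends on it, U must finish by minute 233. Backing off its 50-minute duration gives a latest start of minute 183.
Since U (must start by minute 183, minus 5-minute gap → minute 178) depends on it, S must finish by minute 178. Backing off its 20-minute duration gives a latest start of minute 158.
To finish by minute 263, T (duration 30) must start no later than minute 233.
For R: S (must start by minute 158); T (must start by minute 233); U (must start by minute 183); V (must start by minute 248). The most restrictive is minute 158; with a 70-minute duration, R must start by minute 88.
Q feeds into R (must start by minute 88, minus 5-minute gap → minute 83); so Q must finish by minute 83 and therefore start by minute 68.
P must finish in time for Q (must start by minute 68, minus 10-minute gap → minute 58); S (must start by minute 158, minus 30-minute gap → minute 128); T (must start by minute 233). The tightest is minute 58, so P must start by 58 − 45 = minute 13.

13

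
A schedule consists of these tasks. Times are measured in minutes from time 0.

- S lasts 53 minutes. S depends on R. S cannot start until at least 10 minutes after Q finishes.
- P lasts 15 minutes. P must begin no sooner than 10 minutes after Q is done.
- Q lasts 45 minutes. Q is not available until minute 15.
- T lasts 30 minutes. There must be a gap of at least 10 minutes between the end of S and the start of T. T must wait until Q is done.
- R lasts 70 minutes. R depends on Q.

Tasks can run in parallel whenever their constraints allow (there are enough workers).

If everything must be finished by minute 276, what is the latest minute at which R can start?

To finish by minute 276, T (duration 30) must start no later than minute 246.
S has to be done before T (must start by minute 246, minus 10-minute gap → minute 236). That means finishing by minute 236, i.e. starting by 236 − 53 = minute 183.
Since S (must start by minute 183) depends on it, R must finish by minute 183. Backing off its 70-minute duration gives a latest start of minute 113.

113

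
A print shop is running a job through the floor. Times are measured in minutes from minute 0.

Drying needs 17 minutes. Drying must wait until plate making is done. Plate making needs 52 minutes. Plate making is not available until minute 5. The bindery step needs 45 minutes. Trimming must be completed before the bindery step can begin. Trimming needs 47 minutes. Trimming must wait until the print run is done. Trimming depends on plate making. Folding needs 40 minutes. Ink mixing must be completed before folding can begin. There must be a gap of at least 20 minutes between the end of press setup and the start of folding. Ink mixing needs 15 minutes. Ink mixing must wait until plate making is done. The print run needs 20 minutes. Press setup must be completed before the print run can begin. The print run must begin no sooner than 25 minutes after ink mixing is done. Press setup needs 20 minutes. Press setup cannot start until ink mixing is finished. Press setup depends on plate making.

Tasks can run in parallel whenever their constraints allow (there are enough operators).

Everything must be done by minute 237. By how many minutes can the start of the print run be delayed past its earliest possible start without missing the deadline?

After its own release at minute 5, plate making can start at minute 5 and finishes at minute 57.
Ink mixing cannot begin until plate making (finishes minute 57). It runs from minute 57 to 57 + 15 = minute 72.
Press setup needs all of ink mixing (finishes minute 72); plate making (finishes minute 57). That puts its earliest start at minute 72; it finishes at 72 + 20 = minute 92.
For the print run: press setup (finishes minute 92); ink mixing (finishes minute 72, plus 25-minute gap → minute 97). Taking the maximum gives a start of minute 97, and it finishes at 97 + 20 = minute 117.

Working backward from the deadline:
To finish by minute 237, the bindery step (duration 45) must start no later than minute 192.
Since the bindery step (must start by minute 192) depends on it, trimming must finish by minute 192. Backing off its 47-minute duration gives a latest start of minute 145.
The print run must finish before trimming (must start by minute 145). With a 20-minute duration, the print run must start by 145 − 20 = minute 125.
So the print run can start as early as minute 97 and as late as minute 125, giving 125 − 97 = 28 minutes of slack.

28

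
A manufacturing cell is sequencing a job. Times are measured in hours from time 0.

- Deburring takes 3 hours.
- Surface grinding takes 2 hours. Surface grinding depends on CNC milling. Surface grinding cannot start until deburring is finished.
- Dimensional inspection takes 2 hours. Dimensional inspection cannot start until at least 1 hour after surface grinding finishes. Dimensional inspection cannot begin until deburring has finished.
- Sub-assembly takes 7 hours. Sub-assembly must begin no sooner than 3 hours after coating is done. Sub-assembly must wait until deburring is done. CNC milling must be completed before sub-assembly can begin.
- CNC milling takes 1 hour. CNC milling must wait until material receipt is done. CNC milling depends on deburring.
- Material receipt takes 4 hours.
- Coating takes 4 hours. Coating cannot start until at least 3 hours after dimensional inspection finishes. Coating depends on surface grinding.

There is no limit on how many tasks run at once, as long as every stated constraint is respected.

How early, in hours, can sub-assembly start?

Nothing blocks deburring, so it runs from hour 0 to hour 3.
Material receipt has no prerequisites, so it starts at hour 0 and finishes at hour 4.
CNC milling has to wait for material receipt (finishes hour 4); deburring (finishes hour 3). The latest of these is hour 4, so CNC milling runs hour 4 to 4 + 1 = hour 5.
Surface grinding cannot start until CNC milling (finishes hour 5); deburring (finishes hour 3). The controlling bound is hour 5, so surface grinding finishes at 5 + 2 = hour 7.
Dimensional inspection has to wait for surface grinding (finishes hour 7, plus 1-hour gap → hour 8); deburring (finishes hour 3). The latest of these is hour 8, so dimensional inspection runs hour 8 to 8 + 2 = hour 10.
For coating: dimensional inspection (finishes hour 10, plus 3-hour gap → hour 13); surface grinding (finishes hour 7). Taking the maximum gives a start of hour 13, and it finishes at 13 + 4 = hour 17.
Sub-assembly waits on coating (finishes hour 17, plus 3-hour gap → hour 20); deburring (finishes hour 3); CNC milling (finishes hour 5). The latest of these is hour 20, which is the earliest sub-assembly can start.

20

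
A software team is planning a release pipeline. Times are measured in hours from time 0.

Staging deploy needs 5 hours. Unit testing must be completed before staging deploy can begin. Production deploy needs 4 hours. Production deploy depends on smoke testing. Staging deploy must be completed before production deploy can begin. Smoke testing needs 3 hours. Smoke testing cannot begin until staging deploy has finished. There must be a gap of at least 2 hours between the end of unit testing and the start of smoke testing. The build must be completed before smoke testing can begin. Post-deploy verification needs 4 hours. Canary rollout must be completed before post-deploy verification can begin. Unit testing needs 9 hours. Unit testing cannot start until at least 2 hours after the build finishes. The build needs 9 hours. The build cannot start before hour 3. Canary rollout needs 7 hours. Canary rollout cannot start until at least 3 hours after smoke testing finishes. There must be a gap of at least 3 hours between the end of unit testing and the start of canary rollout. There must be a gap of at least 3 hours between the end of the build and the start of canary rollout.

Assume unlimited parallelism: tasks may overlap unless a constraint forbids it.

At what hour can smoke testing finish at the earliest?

After its own release at hour 3, the build can start at hour 3 and finishes at hour 12.
Unit testing waits on the build (finishes hour 12, plus 2-hour gap → hour 14), so it starts at hour 14 and finishes at 14 + 9 = hour 23.
Staging deploy waits on unit testing (finishes hour 23), so it starts at hour 23 and finishes at 23 + 5 = hour 28.
Smoke testing cannot start until staging deploy (finishes hour 28); unit testing (finishes hour 23, plus 2-hour gap → hour 25); the build (finishes hour 12). The controlling bound is hour 28, so smoke testing finishes at 28 + 3 = hour 31.

31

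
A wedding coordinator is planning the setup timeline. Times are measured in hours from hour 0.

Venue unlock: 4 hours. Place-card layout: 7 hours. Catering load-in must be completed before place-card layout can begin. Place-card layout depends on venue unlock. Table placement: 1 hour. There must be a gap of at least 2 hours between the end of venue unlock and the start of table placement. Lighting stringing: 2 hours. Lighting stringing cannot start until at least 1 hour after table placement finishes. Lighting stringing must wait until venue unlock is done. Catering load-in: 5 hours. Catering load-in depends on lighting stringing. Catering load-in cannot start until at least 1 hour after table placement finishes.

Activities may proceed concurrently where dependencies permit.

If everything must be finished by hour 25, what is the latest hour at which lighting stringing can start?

Place-card layout has no dependents, so it just needs to finish by hour 25. Starting by 25 − 7 = hour 18 achieves that.
Catering load-in has to be done before place-card layout (must start by hour 18). That means finishing by hour 18, i.e. starting by 18 − 5 = hour 13.
Lighting stringing must finish before catering load-in (must start by hour 13). With a 2-hour duration, lighting stringing must start by 13 − 2 = hour 11.

11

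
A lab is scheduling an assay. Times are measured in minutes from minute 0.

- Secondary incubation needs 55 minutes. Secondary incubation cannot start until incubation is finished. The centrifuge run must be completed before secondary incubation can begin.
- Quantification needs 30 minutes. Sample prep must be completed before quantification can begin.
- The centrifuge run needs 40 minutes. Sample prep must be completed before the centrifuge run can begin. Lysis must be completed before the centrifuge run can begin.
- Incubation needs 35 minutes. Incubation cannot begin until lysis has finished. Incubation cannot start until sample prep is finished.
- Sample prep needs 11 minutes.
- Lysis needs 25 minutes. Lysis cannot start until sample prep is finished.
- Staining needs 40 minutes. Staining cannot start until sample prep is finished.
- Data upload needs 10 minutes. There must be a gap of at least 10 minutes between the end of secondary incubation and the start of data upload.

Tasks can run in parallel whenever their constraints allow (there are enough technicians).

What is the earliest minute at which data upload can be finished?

151

Nothing blocks sample prep, so it runs from minute 0 to minute 11.
Lysis cannot begin until sample prep (finishes minute 11). It runs from minute 11 to 11 + 25 = minute 36.
The centrifuge run cannot start until sample prep (finishes minute 11); lysis (finishes minute 36). The controlling bound is minute 36, so the centrifuge run finishes at 36 + 40 = minute 76.
For incubation: lysis (finishes minute 36); sample prep (finishes minute 11). Taking the maximum gives a start of minute 36, and it finishes at 36 + 35 = minute 71.
Secondary incubation needs all of incubation (finishes minute 71); the centrifuge run (finishes minute 76). That puts its earliest start at minute 76; it finishes at 76 + 55 = minute 131.
After secondary incubation (finishes minute 131, plus 10-minute gap → minute 141), data upload can start at minute 141 and finishes at minute 151.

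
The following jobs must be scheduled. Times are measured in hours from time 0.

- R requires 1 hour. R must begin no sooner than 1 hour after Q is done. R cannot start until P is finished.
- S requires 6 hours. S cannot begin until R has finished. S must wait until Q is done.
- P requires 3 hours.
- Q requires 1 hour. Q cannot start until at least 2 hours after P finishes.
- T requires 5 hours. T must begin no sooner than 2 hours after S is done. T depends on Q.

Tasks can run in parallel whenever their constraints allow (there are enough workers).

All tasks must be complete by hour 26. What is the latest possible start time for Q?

10

To finish by hour 26, T (duration 5) must start no later than hour 21.
Since T (must start by hour 21, minus 2-hour gap → hour 19) depends on it, S must finish by hour 19. Backing off its 6-hour duration gives a latest start of hour 13.
R feeds into S (must start by hour 13); so R must finish by hour 13 and therefore start by hour 12.
Q must finish in time for R (must start by hour 12, minus 1-hour gap → hour 11); S (must start by hour 13); T (must start by hour 21). The tightest is hour 11, so Q must start by 11 − 1 = hour 10.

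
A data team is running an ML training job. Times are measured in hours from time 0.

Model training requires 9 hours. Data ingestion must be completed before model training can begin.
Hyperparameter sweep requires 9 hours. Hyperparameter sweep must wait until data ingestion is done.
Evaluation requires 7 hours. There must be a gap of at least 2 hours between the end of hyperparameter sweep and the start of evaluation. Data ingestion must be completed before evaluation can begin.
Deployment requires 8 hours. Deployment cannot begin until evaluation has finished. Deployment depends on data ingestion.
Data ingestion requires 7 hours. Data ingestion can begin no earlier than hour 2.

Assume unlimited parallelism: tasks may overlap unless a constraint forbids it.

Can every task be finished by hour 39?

Yes

After its own release at hour 2, data ingestion can start at hour 2 and finishes at hour 9.
Model training cannot begin until data ingestion (finishes hour 9). It runs from hour 9 to 9 + 9 = hour 18.
After data ingestion (finishes hour 9), hyperparameter sweep can start at hour 9 and finishes at hour 18.
Evaluation cannot start until hyperparameter sweep (finishes hour 18, plus 2-hour gap → hour 20); data ingestion (finishes hour 9). The controlling bound is hour 20, so evaluation finishes at 20 + 7 = hour 27.
For deployment: evaluation (finishes hour 27); data ingestion (finishes hour 9). Taking the maximum gives a start of hour 27, and it finishes at 27 + 8 = hour 35.
Every task is finished by hour 35, which is no later than the deadline of 39, so the schedule is feasible.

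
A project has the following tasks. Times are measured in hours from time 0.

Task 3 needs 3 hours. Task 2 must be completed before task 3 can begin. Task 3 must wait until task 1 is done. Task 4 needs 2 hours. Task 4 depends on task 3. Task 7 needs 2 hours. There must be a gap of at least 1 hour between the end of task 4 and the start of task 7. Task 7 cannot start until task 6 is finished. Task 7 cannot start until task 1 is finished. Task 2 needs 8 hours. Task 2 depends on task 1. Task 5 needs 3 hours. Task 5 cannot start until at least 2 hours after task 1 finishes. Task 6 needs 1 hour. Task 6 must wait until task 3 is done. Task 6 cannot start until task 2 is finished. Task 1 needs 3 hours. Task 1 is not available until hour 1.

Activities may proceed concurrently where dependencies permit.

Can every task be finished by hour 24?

Yes

After its own release at hour 1, task 1 can start at hour 1 and finishes at hour 4.
Task 5 waits on task 1 (finishes hour 4, plus 2-hour gap → hour 6), so it starts at hour 6 and finishes at 6 + 3 = hour 9.
Task 2 waits on task 1 (finishes hour 4), so it starts at hour 4 and finishes at 4 + 8 = hour 12.
Task 3 has to wait for task 2 (finishes hour 12); task 1 (finishes hour 4). The latest of these is hour 12, so task 3 runs hour 12 to 12 + 3 = hour 15.
For task 6: task 3 (finishes hour 15); task 2 (finishes hour 12). Taking the maximum gives a start of hour 15, and it finishes at 15 + 1 = hour 16.
Task 4 cannot begin until task 3 (finishes hour 15). It runs from hour 15 to 15 + 2 = hour 17.
For task 7: task 4 (finishes hour 17, plus 1-hour gap → hour 18); task 6 (finishes hour 16); task 1 (finishes hour 4). Taking the maximum gives a start of hour 18, and it finishes at 18 + 2 = hour 20.
Every task is finished by hour 20, which is no later than the deadline of 24, so the schedule is feasible.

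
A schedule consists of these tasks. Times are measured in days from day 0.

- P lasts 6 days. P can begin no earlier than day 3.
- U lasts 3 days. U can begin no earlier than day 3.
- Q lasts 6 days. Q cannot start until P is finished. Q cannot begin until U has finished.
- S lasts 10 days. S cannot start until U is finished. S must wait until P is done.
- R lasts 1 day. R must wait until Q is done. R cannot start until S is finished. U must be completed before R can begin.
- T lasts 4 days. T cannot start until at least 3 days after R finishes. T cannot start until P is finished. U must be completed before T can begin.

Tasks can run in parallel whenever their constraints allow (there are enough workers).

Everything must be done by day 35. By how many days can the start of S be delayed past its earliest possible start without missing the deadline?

U cannot begin until its own release at day 3. It runs from day 3 to 3 + 3 = day 6.
After its own release at day 3, P can start at day 3 and finishes at day 9.
S has to wait for U (finishes day 6); P (finishes day 9). The latest of these is day 9, so S runs day 9 to 9 + 10 = day 19.

Working backward from the deadline:
T must finish by day 35; it takes 4 days, so it must start by 35 − 4 = day 31.
R has to be done before T (must start by day 31, minus 3-day gap → day 28). That means finishing by day 28, i.e. starting by 28 − 1 = day 27.
S must finish before R (must start by day 27). With a 10-day duration, S must start by 27 − 10 = day 17.
So S can start as early as day 9 and as late as day 17, giving 17 − 9 = 8 days of slack.

8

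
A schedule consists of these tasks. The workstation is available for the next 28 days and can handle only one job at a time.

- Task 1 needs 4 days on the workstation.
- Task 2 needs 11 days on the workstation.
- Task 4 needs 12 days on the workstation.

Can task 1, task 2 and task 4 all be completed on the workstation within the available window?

Running back to back, the jobs need 4 + 11 + 12 = 27 days on the workstation.
Since 27 ≤ 28, they fit within the window.

Yes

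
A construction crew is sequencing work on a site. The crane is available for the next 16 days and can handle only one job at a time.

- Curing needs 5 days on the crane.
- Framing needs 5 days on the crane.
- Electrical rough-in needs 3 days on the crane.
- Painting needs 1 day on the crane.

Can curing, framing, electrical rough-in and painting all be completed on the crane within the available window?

Yes

Running back to back, the jobs need 5 + 5 + 3 + 1 = 14 days on the crane.
Since 14 ≤ 16, they fit within the window.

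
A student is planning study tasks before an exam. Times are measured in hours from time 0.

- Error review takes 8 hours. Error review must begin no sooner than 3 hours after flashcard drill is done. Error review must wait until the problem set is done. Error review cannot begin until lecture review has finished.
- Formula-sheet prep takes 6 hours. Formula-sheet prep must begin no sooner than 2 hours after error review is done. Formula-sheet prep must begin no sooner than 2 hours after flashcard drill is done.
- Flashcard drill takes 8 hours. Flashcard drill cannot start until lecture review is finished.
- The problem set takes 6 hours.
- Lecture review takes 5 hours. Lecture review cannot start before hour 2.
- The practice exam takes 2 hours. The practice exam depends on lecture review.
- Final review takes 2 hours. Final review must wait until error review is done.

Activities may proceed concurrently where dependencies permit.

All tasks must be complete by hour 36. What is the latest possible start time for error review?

20

To finish by hour 36, formula-sheet prep (duration 6) must start no later than hour 30.
Nothing follows final review; the deadline of hour 36 is its only limit. It must start by 36 − 2 = hour 34.
Error review feeds formula-sheet prep (must start by hour 30, minus 2-hour gap → hour 28); final review (must start by hour 34). Taking the minimum, error review must finish by hour 28 and start by 28 − 8 = hour 20.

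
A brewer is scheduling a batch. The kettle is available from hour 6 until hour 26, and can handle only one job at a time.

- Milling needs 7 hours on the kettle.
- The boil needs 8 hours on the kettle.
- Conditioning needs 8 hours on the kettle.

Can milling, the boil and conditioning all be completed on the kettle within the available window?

No

The kettle window is 26 − 6 = 20 hours.
Running back to back, the jobs need 7 + 8 + 8 = 23 hours on the kettle.
Since 23 > 20, they cannot all fit.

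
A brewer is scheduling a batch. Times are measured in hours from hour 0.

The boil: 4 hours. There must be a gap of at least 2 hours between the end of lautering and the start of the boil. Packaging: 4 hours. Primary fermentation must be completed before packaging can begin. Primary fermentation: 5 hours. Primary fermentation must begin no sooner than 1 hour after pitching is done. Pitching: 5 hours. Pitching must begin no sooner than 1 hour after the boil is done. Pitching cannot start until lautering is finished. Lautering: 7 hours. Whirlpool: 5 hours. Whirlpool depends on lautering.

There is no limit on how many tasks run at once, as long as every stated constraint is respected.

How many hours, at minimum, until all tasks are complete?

Lautering can start immediately at hour 0; it finishes at hour 7.
Whirlpool waits on lautering (finishes hour 7), so it starts at hour 7 and finishes at 7 + 5 = hour 12.
After lautering (finishes hour 7, plus 2-hour gap → hour 9), the boil can start at hour 9 and finishes at hour 13.
For pitching: the boil (finishes hour 13, plus 1-hour gap → hour 14); lautering (finishes hour 7). Taking the maximum gives a start of hour 14, and it finishes at 14 + 5 = hour 19.
Primary fermentation waits on pitching (finishes hour 19, plus 1-hour gap → hour 20), so it starts at hour 20 and finishes at 20 + 5 = hour 25.
After primary fermentation (finishes hour 25), packaging can start at hour 25 and finishes at hour 29.
All tasks are finished once the last one completes. Finish times: Lautering at 7, The boil at 13, Whirlpool at 12, Pitching at 19, Primary fermentation at 25, Packaging at 29. The latest is hour 29.

29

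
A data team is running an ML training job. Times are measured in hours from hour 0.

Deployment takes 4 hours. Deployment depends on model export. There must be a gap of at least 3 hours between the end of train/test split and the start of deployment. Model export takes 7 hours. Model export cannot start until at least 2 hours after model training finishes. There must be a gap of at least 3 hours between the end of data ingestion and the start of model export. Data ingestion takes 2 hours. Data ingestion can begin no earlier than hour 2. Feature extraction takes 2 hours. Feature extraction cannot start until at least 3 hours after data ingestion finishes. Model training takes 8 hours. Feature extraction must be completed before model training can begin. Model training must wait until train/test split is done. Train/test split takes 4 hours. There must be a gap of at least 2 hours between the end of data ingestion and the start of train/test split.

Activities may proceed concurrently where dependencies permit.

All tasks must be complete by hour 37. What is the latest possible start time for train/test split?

12

Nothing follows deployment; the deadline of hour 37 is its only limit. It must start by 37 − 4 = hour 33.
Model export must finish before deployment (must start by hour 33). With a 7-hour duration, model export must start by 33 − 7 = hour 26.
Model training has to be done before model export (must start by hour 26, minus 2-hour gap → hour 24). That means finishing by hour 24, i.e. starting by 24 − 8 = hour 16.
Train/test split has several dependents: model training (must start by hour 16); deployment (must start by hour 33, minus 3-hour gap → hour 30). The earliest of those limits is hour 16, so train/test split must start by 16 − 4 = hour 12.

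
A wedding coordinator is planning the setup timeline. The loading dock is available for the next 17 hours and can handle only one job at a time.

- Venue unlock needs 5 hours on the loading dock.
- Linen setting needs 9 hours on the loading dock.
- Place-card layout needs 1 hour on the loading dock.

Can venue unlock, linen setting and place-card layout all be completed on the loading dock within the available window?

Running back to back, the jobs need 5 + 9 + 1 = 15 hours on the loading dock.
Since 15 ≤ 17, they fit within the window.

Yes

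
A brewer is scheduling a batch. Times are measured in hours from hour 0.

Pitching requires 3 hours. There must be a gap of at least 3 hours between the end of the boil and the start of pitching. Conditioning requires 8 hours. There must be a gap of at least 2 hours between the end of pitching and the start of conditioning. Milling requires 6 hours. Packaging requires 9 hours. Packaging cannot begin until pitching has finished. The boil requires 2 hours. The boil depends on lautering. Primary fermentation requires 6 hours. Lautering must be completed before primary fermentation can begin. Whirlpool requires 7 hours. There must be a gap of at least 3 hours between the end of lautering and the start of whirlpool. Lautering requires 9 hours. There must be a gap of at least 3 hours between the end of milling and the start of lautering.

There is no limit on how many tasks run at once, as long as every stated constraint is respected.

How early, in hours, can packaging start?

26

Milling can start immediately at hour 0; it finishes at hour 6.
Lautering waits on milling (finishes hour 6, plus 3-hour gap → hour 9), so it starts at hour 9 and finishes at 9 + 9 = hour 18.
The boil cannot begin until lautering (finishes hour 18). It runs from hour 18 to 18 + 2 = hour 20.
Pitching cannot begin until the boil (finishes hour 20, plus 3-hour gap → hour 23). It runs from hour 23 to 23 + 3 = hour 26.
Packaging waits on pitching (finishes hour 26), so the earliest it can start is hour 26.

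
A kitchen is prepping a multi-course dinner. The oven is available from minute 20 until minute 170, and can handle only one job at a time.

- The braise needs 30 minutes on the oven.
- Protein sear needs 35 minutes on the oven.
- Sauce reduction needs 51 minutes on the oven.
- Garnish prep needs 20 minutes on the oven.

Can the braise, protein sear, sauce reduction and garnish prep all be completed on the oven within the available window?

Yes

The oven window is 170 − 20 = 150 minutes.
Running back to back, the jobs need 30 + 35 + 51 + 20 = 136 minutes on the oven.
Since 136 ≤ 150, they fit within the window.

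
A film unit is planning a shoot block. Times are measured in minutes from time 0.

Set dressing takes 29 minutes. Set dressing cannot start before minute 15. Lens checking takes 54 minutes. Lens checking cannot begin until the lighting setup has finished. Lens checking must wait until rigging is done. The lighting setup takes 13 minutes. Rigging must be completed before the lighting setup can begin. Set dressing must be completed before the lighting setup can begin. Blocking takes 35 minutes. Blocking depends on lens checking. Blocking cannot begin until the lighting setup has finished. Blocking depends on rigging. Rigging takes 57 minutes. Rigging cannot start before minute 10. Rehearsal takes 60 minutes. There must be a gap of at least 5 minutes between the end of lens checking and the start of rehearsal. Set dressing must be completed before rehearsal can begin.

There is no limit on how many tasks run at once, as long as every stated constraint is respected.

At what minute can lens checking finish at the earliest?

Set dressing cannot begin until its own release at minute 15. It runs from minute 15 to 15 + 29 = minute 44.
Rigging cannot begin until its own release at minute 10. It runs from minute 10 to 10 + 57 = minute 67.
The lighting setup cannot start until rigging (finishes minute 67); set dressing (finishes minute 44). The controlling bound is minute 67, so the lighting setup finishes at 67 + 13 = minute 80.
For lens checking: the lighting setup (finishes minute 80); rigging (finishes minute 67). Taking the maximum gives a start of minute 80, and it finishes at 80 + 54 = minute 134.

134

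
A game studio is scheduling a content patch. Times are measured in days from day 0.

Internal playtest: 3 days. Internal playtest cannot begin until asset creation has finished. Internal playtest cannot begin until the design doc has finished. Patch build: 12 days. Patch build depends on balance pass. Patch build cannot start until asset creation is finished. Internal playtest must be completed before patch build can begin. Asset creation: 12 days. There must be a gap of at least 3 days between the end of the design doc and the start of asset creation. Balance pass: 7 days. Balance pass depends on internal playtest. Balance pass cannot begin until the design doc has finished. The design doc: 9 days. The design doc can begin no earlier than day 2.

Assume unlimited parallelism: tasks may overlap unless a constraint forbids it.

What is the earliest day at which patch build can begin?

After its own release at day 2, the design doc can start at day 2 and finishes at day 11.
Asset creation cannot begin until the design doc (finishes day 11, plus 3-day gap → day 14). It runs from day 14 to 14 + 12 = day 26.
Internal playtest cannot start until asset creation (finishes day 26); the design doc (finishes day 11). The controlling bound is day 26, so internal playtest finishes at 26 + 3 = day 29.
Balance pass has to wait for internal playtest (finishes day 29); the design doc (finishes day 11). The latest of these is day 29, so balance pass runs day 29 to 29 + 7 = day 36.
Patch build waits on balance pass (finishes day 36); asset creation (finishes day 26); internal playtest (finishes day 29). The latest of these is day 36, which is the earliest patch build can start.

36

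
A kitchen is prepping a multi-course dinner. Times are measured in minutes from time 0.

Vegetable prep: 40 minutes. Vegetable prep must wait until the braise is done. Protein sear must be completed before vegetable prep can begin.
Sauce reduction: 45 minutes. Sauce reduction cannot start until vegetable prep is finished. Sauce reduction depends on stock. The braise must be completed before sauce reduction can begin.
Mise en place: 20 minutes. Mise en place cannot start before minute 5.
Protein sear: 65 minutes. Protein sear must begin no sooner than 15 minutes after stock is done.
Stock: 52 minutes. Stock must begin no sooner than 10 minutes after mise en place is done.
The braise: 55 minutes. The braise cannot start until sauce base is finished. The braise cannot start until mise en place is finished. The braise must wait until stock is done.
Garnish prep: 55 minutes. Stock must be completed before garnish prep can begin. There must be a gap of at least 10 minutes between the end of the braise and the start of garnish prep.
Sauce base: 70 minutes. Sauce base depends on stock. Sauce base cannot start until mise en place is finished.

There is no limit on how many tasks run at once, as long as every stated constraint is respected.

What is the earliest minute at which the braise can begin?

157

Mise en place cannot begin until its own release at minute 5. It runs from minute 5 to 5 + 20 = minute 25.
Stock waits on mise en place (finishes minute 25, plus 10-minute gap → minute 35), so it starts at minute 35 and finishes at 35 + 52 = minute 87.
For sauce base: stock (finishes minute 87); mise en place (finishes minute 25). Taking the maximum gives a start of minute 87, and it finishes at 87 + 70 = minute 157.
The braise waits on sauce base (finishes minute 157); mise en place (finishes minute 25); stock (finishes minute 87). The latest of these is minute 157, which is the earliest the braise can start.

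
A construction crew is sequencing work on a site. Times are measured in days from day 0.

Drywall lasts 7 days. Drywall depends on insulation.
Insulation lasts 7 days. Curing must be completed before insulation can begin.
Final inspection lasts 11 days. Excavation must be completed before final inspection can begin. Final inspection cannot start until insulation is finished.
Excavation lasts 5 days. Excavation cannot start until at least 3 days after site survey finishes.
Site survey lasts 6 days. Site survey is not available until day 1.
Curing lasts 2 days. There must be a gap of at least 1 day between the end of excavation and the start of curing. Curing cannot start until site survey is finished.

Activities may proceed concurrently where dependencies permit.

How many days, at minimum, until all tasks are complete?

Site survey cannot begin until its own release at day 1. It runs from day 1 to 1 + 6 = day 7.
Excavation waits on site survey (finishes day 7, plus 3-day gap → day 10), so it starts at day 10 and finishes at 10 + 5 = day 15.
Curing cannot start until excavation (finishes day 15, plus 1-day gap → day 16); site survey (finishes day 7). The controlling bound is day 16, so curing finishes at 16 + 2 = day 18.
After curing (finishes day 18), insulation can start at day 18 and finishes at day 25.
Final inspection needs all of excavation (finishes day 15); insulation (finishes day 25). That puts its earliest start at day 25; it finishes at 25 + 11 = day 36.
Drywall cannot begin until insulation (finishes day 25). It runs from day 25 to 25 + 7 = day 32.
All tasks are finished once the last one completes. Finish times: Site survey at 7, Excavation at 15, Curing at 18, Insulation at 25, Drywall at 32, Final inspection at 36. The latest is day 36.

36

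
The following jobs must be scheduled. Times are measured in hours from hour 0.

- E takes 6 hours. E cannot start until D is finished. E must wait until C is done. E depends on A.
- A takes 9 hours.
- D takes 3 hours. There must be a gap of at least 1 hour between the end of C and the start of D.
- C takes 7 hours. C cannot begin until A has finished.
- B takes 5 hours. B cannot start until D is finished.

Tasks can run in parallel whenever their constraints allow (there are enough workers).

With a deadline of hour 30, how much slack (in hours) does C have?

4

Nothing blocks A, so it runs from hour 0 to hour 9.
After A (finishes hour 9), C can start at hour 9 and finishes at hour 16.

Working backward from the deadline:
B has no dependents, so it just needs to finish by hour 30. Starting by 30 − 5 = hour 25 achieves that.
E has no dependents, so it just needs to finish by hour 30. Starting by 30 − 6 = hour 24 achieves that.
D feeds B (must start by hour 25); E (must start by hour 24). Taking the minimum, D must finish by hour 24 and start by 24 − 3 = hour 21.
C must finish in time for D (must start by hour 21, minus 1-hour gap → hour 20); E (must start by hour 24). The tightest is hour 20, so C must start by 20 − 7 = hour 13.
So C can start as early as hour 9 and as late as hour 13, giving 13 − 9 = 4 hours of slack.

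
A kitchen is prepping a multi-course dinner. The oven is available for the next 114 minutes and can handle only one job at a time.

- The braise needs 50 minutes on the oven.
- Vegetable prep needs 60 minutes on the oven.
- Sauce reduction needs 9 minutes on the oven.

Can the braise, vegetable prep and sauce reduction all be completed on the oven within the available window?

Running back to back, the jobs need 50 + 60 + 9 = 119 minutes on the oven.
Since 119 > 114, they cannot all fit.

No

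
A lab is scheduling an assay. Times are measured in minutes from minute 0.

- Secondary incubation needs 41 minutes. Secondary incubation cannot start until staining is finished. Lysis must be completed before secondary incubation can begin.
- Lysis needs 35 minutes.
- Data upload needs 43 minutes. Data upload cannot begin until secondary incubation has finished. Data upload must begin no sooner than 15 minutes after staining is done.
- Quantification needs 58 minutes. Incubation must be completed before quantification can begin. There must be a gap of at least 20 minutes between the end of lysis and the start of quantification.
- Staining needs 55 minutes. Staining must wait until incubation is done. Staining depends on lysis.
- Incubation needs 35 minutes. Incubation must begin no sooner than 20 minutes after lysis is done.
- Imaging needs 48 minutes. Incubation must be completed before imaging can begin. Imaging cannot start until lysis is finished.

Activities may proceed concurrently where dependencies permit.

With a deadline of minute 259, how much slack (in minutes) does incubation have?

30

Lysis has no prerequisites, so it starts at minute 0 and finishes at minute 35.
After lysis (finishes minute 35, plus 20-minute gap → minute 55), incubation can start at minute 55 and finishes at minute 90.

Working backward from the deadline:
To finish by minute 259, data upload (duration 43) must start no later than minute 216.
Secondary incubation has to be done before data upload (must start by minute 216). That means finishing by minute 216, i.e. starting by 216 − 41 = minute 175.
For staining: secondary incubation (must start by minute 175); data upload (must start by minute 216, minus 15-minute gap → minute 201). The most restrictive is minute 175; with a 55-minute duration, staining must start by minute 120.
Nothing follows imaging; the deadline of minute 259 is its only limit. It must start by 259 − 48 = minute 211.
Quantification must finish by minute 259; it takes 58 minutes, so it must start by 259 − 58 = minute 201.
Incubation has several dependents: staining (must start by minute 120); imaging (must start by minute 211); quantification (must start by minute 201). The earliest of those limits is minute 120, so incubation must start by 120 − 35 = minute 85.
So incubation can start as early as minute 55 and as late as minute 85, giving 85 − 55 = 30 minutes of slack.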